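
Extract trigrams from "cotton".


Word: "cotton" (length 6)
Number of trigrams = 6 - 3 + 1 = 4
  Position 0: "cot"
  Position 1: "ott"
  Position 2: "tto"
  Position 3: "ton"
Trigrams = "cot", "ott", "tto", "ton"


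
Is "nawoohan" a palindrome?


Word: "nawoohan"
Reversed: "nahoowan"
Forward == Backward? nawoohan != nahoowan
Palindrome = No


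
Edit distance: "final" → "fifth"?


Word 1: "final" (length 5)
Word 2: "fifth" (length 5)
One optimal edit sequence (insert/delete/substitute each cost 1):
  1. keep 'f'
  2. keep 'i'
  3. substitute 'n' -> 'f'  (+1)
  4. substitute 'a' -> 't'  (+1)
  5. substitute 'l' -> 'h'  (+1)
Total edit operations: 3
Edit distance = 3


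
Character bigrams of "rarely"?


Word: "rarely" (length 6)
Number of bigrams = 6 - 2 + 1 = 5
  Position 0: "ra"
  Position 1: "ar"
  Position 2: "re"
  Position 3: "el"
  Position 4: "ly"
Bigrams = "ra", "ar", "re", "el", "ly"


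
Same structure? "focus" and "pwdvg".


Pattern of "focus": [0, 1, 2, 3, 4]
Pattern of "pwdvg": [0, 1, 2, 3, 4]
Patterns match
Same pattern = Yes


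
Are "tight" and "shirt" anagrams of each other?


Word 1: "tight" → sorted: ghitt
Word 2: "shirt" → sorted: hirst
Same letters? ghitt != hirst
Anagram = No


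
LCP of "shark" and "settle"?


Word 1: "shark"
Word 2: "settle"
Comparing from start:
  Pos 0: 's' == 's'
  Pos 1: 'h' != 'e' (stop)
LCP = "s" (length 1)


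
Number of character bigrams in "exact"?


Word: "exact" (length 5)
Number of 2-grams = length - 2 + 1 = 5 - 2 + 1
= 4


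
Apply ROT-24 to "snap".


Word: "snap"
Shift: 24
Each letter → (letter + shift) mod 26:
  's' (18) + 24 = 16 → 'q'
  'n' (13) + 24 = 11 → 'l'
  'a' (0) + 24 = 24 → 'y'
  'p' (15) + 24 = 13 → 'n'
Result = "qlyn"


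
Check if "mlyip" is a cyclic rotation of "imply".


Word: "imply", Candidate: "mlyip"
Method: check if candidate is substring of word+word
"implyimply" contains "mlyip"? No
Is rotation = No


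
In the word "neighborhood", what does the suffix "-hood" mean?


Suffix: -hood
Example: neighborhood (neighbor + -hood)
Meaning = state / condition


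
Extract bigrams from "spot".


Word: "spot" (length 4)
Number of bigrams = 4 - 2 + 1 = 3
  Position 0: "sp"
  Position 1: "po"
  Position 2: "ot"
Bigrams = "sp", "po", "ot"


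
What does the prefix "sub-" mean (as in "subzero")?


Prefix: sub-
Example: subzero = sub- + zero
Meaning = under / below


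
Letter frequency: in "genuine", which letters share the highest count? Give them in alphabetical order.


Word: "genuine"
Letter counts:
  'e': 2
  'g': 1
  'i': 1
  'n': 2
  'u': 1
Maximum count = 2
Most frequent = 'e', 'n' (2 times each)


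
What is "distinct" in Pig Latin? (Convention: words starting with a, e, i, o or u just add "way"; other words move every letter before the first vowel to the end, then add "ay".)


Word: "distinct"
Starts with consonant(s) → move to end, add 'ay'
Consonant cluster: "d"
Pig Latin = "istinctday"


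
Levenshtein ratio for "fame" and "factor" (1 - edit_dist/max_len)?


Word 1: "fame" (length 4)
Word 2: "factor" (length 6)
One optimal edit sequence:
  1. keep 'f'
  2. keep 'a'
  3. insert 'c'  (+1)
  4. insert 't'  (+1)
  5. substitute 'm' -> 'o'  (+1)
  6. substitute 'e' -> 'r'  (+1)
Edit distance = 4
Max length = max(4, 6) = 6
Similarity = 1 - 4/6
= 0.3333


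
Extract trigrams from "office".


Word: "office" (length 6)
Number of trigrams = 6 - 3 + 1 = 4
  Position 0: "off"
  Position 1: "ffi"
  Position 2: "fic"
  Position 3: "ice"
Trigrams = "off", "ffi", "fic", "ice"


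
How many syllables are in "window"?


Word: "window"
Syllable breakdown: win · dow
Counting: 2 parts
= 2 syllables


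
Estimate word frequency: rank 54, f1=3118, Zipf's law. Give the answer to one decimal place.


Zipf's law: f(r) = f(1) / r
f(1) = 3118
f(54) = 3118 / 54
= 57.7 occurrences


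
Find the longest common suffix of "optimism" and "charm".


Word 1: "optimism"
Word 2: "charm"
Comparing from end:
  Pos -1: 'm' == 'm'
  Pos -2: 's' != 'r' (stop)
LCS = "m" (length 1)


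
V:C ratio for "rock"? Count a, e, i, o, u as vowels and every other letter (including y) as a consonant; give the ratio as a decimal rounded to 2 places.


Word: "rock"
Vowels (a,e,i,o,u): 1
Consonants: 3
Ratio = 1/3
= 0.33


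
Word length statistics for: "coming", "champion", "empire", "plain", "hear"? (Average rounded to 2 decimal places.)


Lengths: "coming"=6, "champion"=8, "empire"=6, "plain"=5, "hear"=4
Sum = 29, Count = 5
Average = 29/5 = 5.80
= avg=5.80, min=4, max=8


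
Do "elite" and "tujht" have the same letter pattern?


Pattern of "elite": [0, 1, 2, 3, 0]
Pattern of "tujht": [0, 1, 2, 3, 0]
Patterns match
Same pattern = Yes


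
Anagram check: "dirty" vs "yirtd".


Word 1: "dirty" → sorted: dirty
Word 2: "yirtd" → sorted: dirty
Same letters? dirty == dirty
Anagram = Yes


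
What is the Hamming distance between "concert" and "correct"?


Comparing character by character (same length = 7):
  Pos 0: 'c' vs 'c' =
  Pos 1: 'o' vs 'o' =
  Pos 2: 'n' vs 'r' !=
  Pos 3: 'c' vs 'r' !=
  Pos 4: 'e' vs 'e' =
  Pos 5: 'r' vs 'c' !=
  Pos 6: 't' vs 't' =
Hamming distance = 3


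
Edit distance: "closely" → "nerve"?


Word 1: "closely" (length 7)
Word 2: "nerve" (length 5)
One optimal edit sequence (insert/delete/substitute each cost 1):
  1. substitute 'c' -> 'n'  (+1)
  2. substitute 'l' -> 'e'  (+1)
  3. substitute 'o' -> 'r'  (+1)
  4. substitute 's' -> 'v'  (+1)
  5. keep 'e'
  6. delete 'l'  (+1)
  7. delete 'y'  (+1)
Total edit operations: 6
Edit distance = 6


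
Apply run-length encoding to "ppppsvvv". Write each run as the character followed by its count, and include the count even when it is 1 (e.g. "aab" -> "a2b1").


String: "ppppsvvv"
Scanning for consecutive runs:
  'p' x 4
  's' x 1
  'v' x 3
RLE = "p4s1v3"


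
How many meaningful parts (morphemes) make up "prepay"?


Word: "prepay"
Morphemes: pre- / pay
Each morpheme carries meaning
= 2 morphemes


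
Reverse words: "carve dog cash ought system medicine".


Original: "carve dog cash ought system medicine"
Words (1..n): carve | dog | cash | ought | system | medicine
Reversed (n..1): medicine | system | ought | cash | dog | carve
Result = "medicine system ought cash dog carve"


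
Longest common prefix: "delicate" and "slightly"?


Word 1: "delicate"
Word 2: "slightly"
Comparing from start:
  Pos 0: 'd' != 's' (stop)
LCP = "" (length 0)


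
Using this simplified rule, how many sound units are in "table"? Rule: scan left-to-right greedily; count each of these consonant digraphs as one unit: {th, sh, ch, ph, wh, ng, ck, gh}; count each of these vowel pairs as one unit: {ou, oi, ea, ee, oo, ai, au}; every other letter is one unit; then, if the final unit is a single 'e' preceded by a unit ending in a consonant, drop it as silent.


Word: "table" (5 letters)
Left-to-right scan:
  [1] 't' (letter)
  [2] 'a' (letter)
  [3] 'b' (letter)
  [4] 'l' (letter)
  [5] 'e' (letter)
Units from scan: 5
Final unit is 'e' after a consonant -> drop as silent (-1)
Sound units = 4 units


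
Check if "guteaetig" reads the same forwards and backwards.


Word: "guteaetig"
Reversed: "giteaetug"
Forward == Backward? guteaetig != giteaetug
Palindrome = No


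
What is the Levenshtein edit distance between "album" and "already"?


Word 1: "album" (length 5)
Word 2: "already" (length 7)
One optimal edit sequence (insert/delete/substitute each cost 1):
  1. keep 'a'
  2. keep 'l'
  3. insert 'r'  (+1)
  4. insert 'e'  (+1)
  5. substitute 'b' -> 'a'  (+1)
  6. substitute 'u' -> 'd'  (+1)
  7. substitute 'm' -> 'y'  (+1)
Total edit operations: 5
Edit distance = 5


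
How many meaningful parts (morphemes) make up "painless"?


Word: "painless"
Morphemes: pain + -less
Each morpheme carries meaning
= 2 morphemes


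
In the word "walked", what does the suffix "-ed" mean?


Suffix: -ed
As in: walked -> walk + -ed
Meaning = past tense


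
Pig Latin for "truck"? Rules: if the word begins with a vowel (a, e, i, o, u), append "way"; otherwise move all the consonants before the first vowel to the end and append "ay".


Word: "truck"
Starts with consonant(s) → move to end, add 'ay'
Consonant cluster: "tr"
Pig Latin = "ucktray"


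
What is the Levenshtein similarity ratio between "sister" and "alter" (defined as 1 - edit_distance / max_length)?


Word 1: "sister" (length 6)
Word 2: "alter" (length 5)
One optimal edit sequence:
  1. delete 's'  (+1)
  2. substitute 'i' -> 'a'  (+1)
  3. substitute 's' -> 'l'  (+1)
  4. keep 't'
  5. keep 'e'
  6. keep 'r'
Edit distance = 3
Max length = max(6, 5) = 6
Similarity = 1 - 3/6
= 0.5000


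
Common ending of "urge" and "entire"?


Word 1: "urge"
Word 2: "entire"
Comparing from end:
  Pos -1: 'e' == 'e'
  Pos -2: 'g' != 'r' (stop)
LCS = "e" (length 1)


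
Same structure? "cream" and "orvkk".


Pattern of "cream": [0, 1, 2, 3, 4]
Pattern of "orvkk": [0, 1, 2, 3, 3]
Patterns do not match
Same pattern = No


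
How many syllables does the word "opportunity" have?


Word: "opportunity"
Syllable breakdown: op · por · tu · ni · ty
Counting: 5 parts
= 5 syllables


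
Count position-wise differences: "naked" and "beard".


Comparing character by character (same length = 5):
  Pos 0: 'n' vs 'b' !=
  Pos 1: 'a' vs 'e' !=
  Pos 2: 'k' vs 'a' !=
  Pos 3: 'e' vs 'r' !=
  Pos 4: 'd' vs 'd' =
Hamming distance = 4


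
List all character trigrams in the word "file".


Word: "file" (length 4)
Number of trigrams = 4 - 3 + 1 = 2
  Position 0: "fil"
  Position 1: "ile"
Trigrams = "fil", "ile"


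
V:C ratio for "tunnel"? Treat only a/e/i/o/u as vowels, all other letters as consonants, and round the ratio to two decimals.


Word: "tunnel"
Vowels (a,e,i,o,u): 2
Consonants: 4
Ratio = 2/4
= 0.50


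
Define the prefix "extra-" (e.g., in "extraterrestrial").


Prefix: extra-
Example: extraterrestrial = extra- + terrestrial
Meaning = beyond


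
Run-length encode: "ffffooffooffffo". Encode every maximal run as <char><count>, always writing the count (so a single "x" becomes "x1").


String: "ffffooffooffffo"
Scanning for consecutive runs:
  'f' x 4
  'o' x 2
  'f' x 2
  'o' x 2
  'f' x 4
  'o' x 1
RLE = "f4o2f2o2f4o1"


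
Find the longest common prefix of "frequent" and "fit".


Word 1: "frequent"
Word 2: "fit"
Comparing from start:
  Pos 0: 'f' == 'f'
  Pos 1: 'r' != 'i' (stop)
LCP = "f" (length 1)


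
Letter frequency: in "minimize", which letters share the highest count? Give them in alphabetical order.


Word: "minimize"
Letter counts:
  'e': 1
  'i': 3
  'm': 2
  'n': 1
  'z': 1
Maximum count = 3
Most frequent = 'i' (3 times each)


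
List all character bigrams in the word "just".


Word: "just" (length 4)
Number of bigrams = 4 - 2 + 1 = 3
  Position 0: "ju"
  Position 1: "us"
  Position 2: "st"
Bigrams = "ju", "us", "st"


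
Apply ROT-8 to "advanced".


Word: "advanced"
Shift: 8
Each letter → (letter + shift) mod 26:
  'a' (0) + 8 = 8 → 'i'
  'd' (3) + 8 = 11 → 'l'
  'v' (21) + 8 = 3 → 'd'
  'a' (0) + 8 = 8 → 'i'
  'n' (13) + 8 = 21 → 'v'
  'c' (2) + 8 = 10 → 'k'
  'e' (4) + 8 = 12 → 'm'
  'd' (3) + 8 = 11 → 'l'
Result = "ildivkml"


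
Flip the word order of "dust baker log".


Original: "dust baker log"
Words (1..n): dust | baker | log
Reversed (n..1): log | baker | dust
Result = "log baker dust"


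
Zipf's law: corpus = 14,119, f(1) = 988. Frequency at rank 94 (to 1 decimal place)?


Zipf's law: f(r) = f(1) / r
f(1) = 988
f(94) = 988 / 94
= 10.5 occurrences


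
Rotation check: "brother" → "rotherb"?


Word: "brother", Candidate: "rotherb"
Method: check if candidate is substring of word+word
"brotherbrother" contains "rotherb"? Yes
Is rotation = Yes


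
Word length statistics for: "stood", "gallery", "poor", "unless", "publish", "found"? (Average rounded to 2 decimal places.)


Lengths: "stood"=5, "gallery"=7, "poor"=4, "unless"=6, "publish"=7, "found"=5
Sum = 34, Count = 6
Average = 34/6 = 5.67
= avg=5.67, min=4, max=7


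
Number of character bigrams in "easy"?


Word: "easy" (length 4)
Number of 2-grams = length - 2 + 1 = 4 - 2 + 1
= 3


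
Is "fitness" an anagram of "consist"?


Word 1: "consist" → sorted: cinosst
Word 2: "fitness" → sorted: efinsst
Same letters? cinosst != efinsst
Anagram = No


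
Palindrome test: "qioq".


Word: "qioq"
Reversed: "qoiq"
Forward == Backward? qioq != qoiq
Palindrome = No


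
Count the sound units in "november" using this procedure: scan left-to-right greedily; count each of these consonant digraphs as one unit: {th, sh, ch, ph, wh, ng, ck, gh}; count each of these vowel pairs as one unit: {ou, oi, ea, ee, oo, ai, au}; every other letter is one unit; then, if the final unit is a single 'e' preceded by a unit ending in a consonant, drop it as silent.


Word: "november" (8 letters)
Left-to-right scan:
  (1) 'n' (letter)
  (2) 'o' (letter)
  (3) 'v' (letter)
  (4) 'e' (letter)
  (5) 'm' (letter)
  (6) 'b' (letter)
  (7) 'e' (letter)
  (8) 'r' (letter)
Units from scan: 8
Sound units = 8 units


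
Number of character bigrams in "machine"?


Word: "machine" (length 7)
Number of 2-grams = length - 2 + 1 = 7 - 2 + 1
= 6


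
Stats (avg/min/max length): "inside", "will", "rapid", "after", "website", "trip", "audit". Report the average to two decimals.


Lengths: "inside"=6, "will"=4, "rapid"=5, "after"=5, "website"=7, "trip"=4, "audit"=5
Sum = 36, Count = 7
Average = 36/7 = 5.14
= avg=5.14, min=4, max=7


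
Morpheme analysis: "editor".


Word: "editor"
Morphemes: edit | -or
Each morpheme carries meaning
= 2 morphemes


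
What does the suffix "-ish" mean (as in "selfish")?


Suffix: -ish
Example: selfish = self + -ish
Meaning = somewhat / having the qualities of


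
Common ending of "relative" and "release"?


Word 1: "relative"
Word 2: "release"
Comparing from end:
  Pos -1: 'e' == 'e'
  Pos -2: 'v' != 's' (stop)
LCS = "e" (length 1)


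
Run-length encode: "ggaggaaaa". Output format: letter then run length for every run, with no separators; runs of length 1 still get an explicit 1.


String: "ggaggaaaa"
Scanning for consecutive runs:
  'g' x 2
  'a' x 1
  'g' x 2
  'a' x 4
RLE = "g2a1g2a4"


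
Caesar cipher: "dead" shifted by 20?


Word: "dead"
Shift: 20
Each letter → (letter + shift) mod 26:
  'd' (3) + 20 = 23 → 'x'
  'e' (4) + 20 = 24 → 'y'
  'a' (0) + 20 = 20 → 'u'
  'd' (3) + 20 = 23 → 'x'
Result = "xyux"


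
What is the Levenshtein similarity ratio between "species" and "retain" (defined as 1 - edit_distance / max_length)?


Word 1: "species" (length 7)
Word 2: "retain" (length 6)
One optimal edit sequence:
  1. delete 's'  (+1)
  2. substitute 'p' -> 'r'  (+1)
  3. keep 'e'
  4. substitute 'c' -> 't'  (+1)
  5. substitute 'i' -> 'a'  (+1)
  6. substitute 'e' -> 'i'  (+1)
  7. substitute 's' -> 'n'  (+1)
Edit distance = 6
Max length = max(7, 6) = 7
Similarity = 1 - 6/7
= 0.1429


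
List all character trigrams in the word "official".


Word: "official" (length 8)
Number of trigrams = 8 - 3 + 1 = 6
  Position 0: "off"
  Position 1: "ffi"
  Position 2: "fic"
  Position 3: "ici"
  Position 4: "cia"
  Position 5: "ial"
Trigrams = "off", "ffi", "fic", "ici", "cia", "ial"


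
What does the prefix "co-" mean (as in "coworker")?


Prefix: co-
Example: coworker (co- + worker)
Meaning = together


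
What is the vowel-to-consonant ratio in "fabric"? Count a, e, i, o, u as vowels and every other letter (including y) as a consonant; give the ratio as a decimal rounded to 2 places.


Word: "fabric"
Vowels (a,e,i,o,u): 2
Consonants: 4
Ratio = 2/4
= 0.50


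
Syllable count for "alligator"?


Word: "alligator"
Syllable breakdown: al · li · ga · tor
Counting: 4 parts
= 4 syllables


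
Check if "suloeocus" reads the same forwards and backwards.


Word: "suloeocus"
Reversed: "sucoeolus"
Forward == Backward? suloeocus != sucoeolus
Palindrome = No


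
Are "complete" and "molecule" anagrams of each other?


Word 1: "complete" → sorted: ceelmopt
Word 2: "molecule" → sorted: ceellmou
Same letters? ceelmopt != ceellmou
Anagram = No


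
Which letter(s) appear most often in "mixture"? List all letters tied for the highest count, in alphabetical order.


Word: "mixture"
Letter counts:
  'e': 1
  'i': 1
  'm': 1
  'r': 1
  't': 1
  'u': 1
  'x': 1
Maximum count = 1
Most frequent = 'e', 'i', 'm', 'r', 't', 'u', 'x' (1 time each)


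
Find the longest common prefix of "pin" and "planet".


Word 1: "pin"
Word 2: "planet"
Comparing from start:
  Pos 0: 'p' == 'p'
  Pos 1: 'i' != 'l' (stop)
LCP = "p" (length 1)


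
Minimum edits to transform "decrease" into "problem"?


Word 1: "decrease" (length 8)
Word 2: "problem" (length 7)
One optimal edit sequence (insert/delete/substitute each cost 1):
  1. delete 'd'  (+1)
  2. delete 'e'  (+1)
  3. substitute 'c' -> 'p'  (+1)
  4. keep 'r'
  5. substitute 'e' -> 'o'  (+1)
  6. substitute 'a' -> 'b'  (+1)
  7. substitute 's' -> 'l'  (+1)
  8. keep 'e'
  9. insert 'm'  (+1)
Total edit operations: 7
Edit distance = 7


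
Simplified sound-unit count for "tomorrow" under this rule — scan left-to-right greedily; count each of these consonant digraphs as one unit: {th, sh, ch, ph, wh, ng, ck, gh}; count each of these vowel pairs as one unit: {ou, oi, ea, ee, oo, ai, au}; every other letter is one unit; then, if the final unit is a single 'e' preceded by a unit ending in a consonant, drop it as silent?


Word: "tomorrow" (8 letters)
Left-to-right scan:
  [1] 't' (letter)
  [2] 'o' (letter)
  [3] 'm' (letter)
  [4] 'o' (letter)
  [5] 'r' (letter)
  [6] 'r' (letter)
  [7] 'o' (letter)
  [8] 'w' (letter)
Units from scan: 8
Sound units = 8 units


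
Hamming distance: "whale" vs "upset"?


Comparing character by character (same length = 5):
  Pos 0: 'w' vs 'u' !=
  Pos 1: 'h' vs 'p' !=
  Pos 2: 'a' vs 's' !=
  Pos 3: 'l' vs 'e' !=
  Pos 4: 'e' vs 't' !=
Hamming distance = 5


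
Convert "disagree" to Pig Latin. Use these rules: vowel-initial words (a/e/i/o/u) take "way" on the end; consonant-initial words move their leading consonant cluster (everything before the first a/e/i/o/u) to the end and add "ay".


Word: "disagree"
Starts with consonant(s) → move to end, add 'ay'
Consonant cluster: "d"
Pig Latin = "isagreeday"


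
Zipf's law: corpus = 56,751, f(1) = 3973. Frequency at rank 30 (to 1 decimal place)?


Zipf's law: f(r) = f(1) / r
f(1) = 3973
f(30) = 3973 / 30
= 132.4 occurrences


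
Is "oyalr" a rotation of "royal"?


Word: "royal", Candidate: "oyalr"
Method: check if candidate is substring of word+word
"royalroyal" contains "oyalr"? Yes
Is rotation = Yes


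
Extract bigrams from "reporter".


Word: "reporter" (length 8)
Number of bigrams = 8 - 2 + 1 = 7
  Position 0: "re"
  Position 1: "ep"
  Position 2: "po"
  Position 3: "or"
  Position 4: "rt"
  Position 5: "te"
  Position 6: "er"
Bigrams = "re", "ep", "po", "or", "rt", "te", "er"


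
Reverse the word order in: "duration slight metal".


Original: "duration slight metal"
Words (1..n): duration | slight | metal
Reversed (n..1): metal | slight | duration
Result = "metal slight duration"


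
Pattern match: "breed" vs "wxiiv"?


Pattern of "breed": [0, 1, 2, 2, 3]
Pattern of "wxiiv": [0, 1, 2, 2, 3]
Patterns match
Same pattern = Yes


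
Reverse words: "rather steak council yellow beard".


Original: "rather steak council yellow beard"
Words (1..n): rather | steak | council | yellow | beard
Reversed (n..1): beard | yellow | council | steak | rather
Result = "beard yellow council steak rather"


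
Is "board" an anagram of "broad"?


Word 1: "broad" → sorted: abdor
Word 2: "board" → sorted: abdor
Same letters? abdor == abdor
Anagram = Yes


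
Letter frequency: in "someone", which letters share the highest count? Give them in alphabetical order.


Word: "someone"
Letter counts:
  'e': 2
  'm': 1
  'n': 1
  'o': 2
  's': 1
Maximum count = 2
Most frequent = 'e', 'o' (2 times each)


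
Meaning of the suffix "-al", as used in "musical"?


Suffix: -al
Example: musical = music + -al
Meaning = relating to


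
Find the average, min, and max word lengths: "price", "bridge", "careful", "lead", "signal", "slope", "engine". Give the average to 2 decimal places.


Lengths: "price"=5, "bridge"=6, "careful"=7, "lead"=4, "signal"=6, "slope"=5, "engine"=6
Sum = 39, Count = 7
Average = 39/7 = 5.57
= avg=5.57, min=4, max=7


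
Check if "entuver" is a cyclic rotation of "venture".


Word: "venture", Candidate: "entuver"
Method: check if candidate is substring of word+word
"ventureventure" contains "entuver"? No
Is rotation = No


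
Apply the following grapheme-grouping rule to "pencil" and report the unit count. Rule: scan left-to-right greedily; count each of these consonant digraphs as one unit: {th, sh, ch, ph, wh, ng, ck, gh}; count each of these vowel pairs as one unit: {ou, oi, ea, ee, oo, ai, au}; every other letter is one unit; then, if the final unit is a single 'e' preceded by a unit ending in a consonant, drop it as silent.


Word: "pencil" (6 letters)
Left-to-right scan:
  1. 'p' (letter)
  2. 'e' (letter)
  3. 'n' (letter)
  4. 'c' (letter)
  5. 'i' (letter)
  6. 'l' (letter)
Units from scan: 6
Sound units = 6 units


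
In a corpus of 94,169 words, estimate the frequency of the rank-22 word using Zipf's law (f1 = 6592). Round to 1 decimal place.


Zipf's law: f(r) = f(1) / r
f(1) = 6592
f(22) = 6592 / 22
= 299.6 occurrences


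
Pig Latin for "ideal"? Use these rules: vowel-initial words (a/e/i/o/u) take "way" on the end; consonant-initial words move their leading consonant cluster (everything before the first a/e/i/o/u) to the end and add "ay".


Word: "ideal"
Starts with vowel → add 'way'
Pig Latin = "idealway"


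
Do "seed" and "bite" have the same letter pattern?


Pattern of "seed": [0, 1, 1, 2]
Pattern of "bite": [0, 1, 2, 3]
Patterns do not match
Same pattern = No


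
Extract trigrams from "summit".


Word: "summit" (length 6)
Number of trigrams = 6 - 3 + 1 = 4
  Position 0: "sum"
  Position 1: "umm"
  Position 2: "mmi"
  Position 3: "mit"
Trigrams = "sum", "umm", "mmi", "mit"


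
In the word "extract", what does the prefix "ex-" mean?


Prefix: ex-
Example: extract (ex- + tract)
Meaning = out / former


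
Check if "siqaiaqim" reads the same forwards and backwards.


Word: "siqaiaqim"
Reversed: "miqaiaqis"
Forward == Backward? siqaiaqim != miqaiaqis
Palindrome = No


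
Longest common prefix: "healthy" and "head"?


Word 1: "healthy"
Word 2: "head"
Comparing from start:
  Pos 0: 'h' == 'h'
  Pos 1: 'e' == 'e'
  Pos 2: 'a' == 'a'
  Pos 3: 'l' != 'd' (stop)
LCP = "hea" (length 3)


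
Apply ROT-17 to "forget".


Word: "forget"
Shift: 17
Each letter → (letter + shift) mod 26:
  'f' (5) + 17 = 22 → 'w'
  'o' (14) + 17 = 5 → 'f'
  'r' (17) + 17 = 8 → 'i'
  'g' (6) + 17 = 23 → 'x'
  'e' (4) + 17 = 21 → 'v'
  't' (19) + 17 = 10 → 'k'
Result = "wfixvk"


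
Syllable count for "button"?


Word: "button"
Syllable breakdown: but · ton
Counting: 2 parts
= 2 syllables


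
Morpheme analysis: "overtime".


Word: "overtime"
Morphemes: over- + time
Each morpheme carries meaning
= 2 morphemes


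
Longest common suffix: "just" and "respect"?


Word 1: "just"
Word 2: "respect"
Comparing from end:
  Pos -1: 't' == 't'
  Pos -2: 's' != 'c' (stop)
LCS = "t" (length 1)


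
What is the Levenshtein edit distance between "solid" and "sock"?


Word 1: "solid" (length 5)
Word 2: "sock" (length 4)
One optimal edit sequence (insert/delete/substitute each cost 1):
  1. keep 's'
  2. keep 'o'
  3. delete 'l'  (+1)
  4. substitute 'i' -> 'c'  (+1)
  5. substitute 'd' -> 'k'  (+1)
Total edit operations: 3
Edit distance = 3


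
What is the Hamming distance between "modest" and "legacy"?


Comparing character by character (same length = 6):
  Pos 0: 'm' vs 'l' !=
  Pos 1: 'o' vs 'e' !=
  Pos 2: 'd' vs 'g' !=
  Pos 3: 'e' vs 'a' !=
  Pos 4: 's' vs 'c' !=
  Pos 5: 't' vs 'y' !=
Hamming distance = 6


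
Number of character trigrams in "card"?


Word: "card" (length 4)
Number of 3-grams = length - 3 + 1 = 4 - 3 + 1
= 2


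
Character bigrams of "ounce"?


Word: "ounce" (length 5)
Number of bigrams = 5 - 2 + 1 = 4
  Position 0: "ou"
  Position 1: "un"
  Position 2: "nc"
  Position 3: "ce"
Bigrams = "ou", "un", "nc", "ce"


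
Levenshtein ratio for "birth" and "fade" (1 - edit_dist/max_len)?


Word 1: "birth" (length 5)
Word 2: "fade" (length 4)
One optimal edit sequence:
  1. delete 'b'  (+1)
  2. substitute 'i' -> 'f'  (+1)
  3. substitute 'r' -> 'a'  (+1)
  4. substitute 't' -> 'd'  (+1)
  5. substitute 'h' -> 'e'  (+1)
Edit distance = 5
Max length = max(5, 4) = 5
Similarity = 1 - 5/5
= 0.0000


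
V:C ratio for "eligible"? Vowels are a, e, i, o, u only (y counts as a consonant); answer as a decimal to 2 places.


Word: "eligible"
Vowels (a,e,i,o,u): 4
Consonants: 4
Ratio = 4/4
= 1.00


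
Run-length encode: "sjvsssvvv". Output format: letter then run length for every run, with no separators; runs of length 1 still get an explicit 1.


String: "sjvsssvvv"
Scanning for consecutive runs:
  's' x 1
  'j' x 1
  'v' x 1
  's' x 3
  'v' x 3
RLE = "s1j1v1s3v3"


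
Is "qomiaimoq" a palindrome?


Word: "qomiaimoq"
Reversed: "qomiaimoq"
Forward == Backward? qomiaimoq == qomiaimoq
Palindrome = Yes


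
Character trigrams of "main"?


Word: "main" (length 4)
Number of trigrams = 4 - 3 + 1 = 2
  Position 0: "mai"
  Position 1: "ain"
Trigrams = "mai", "ain"


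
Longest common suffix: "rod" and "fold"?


Word 1: "rod"
Word 2: "fold"
Comparing from end:
  Pos -1: 'd' == 'd'
  Pos -2: 'o' != 'l' (stop)
LCS = "d" (length 1)


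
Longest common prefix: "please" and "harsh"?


Word 1: "please"
Word 2: "harsh"
Comparing from start:
  Pos 0: 'p' != 'h' (stop)
LCP = "" (length 0)


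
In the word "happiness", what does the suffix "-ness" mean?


Suffix: -ness
Example: happiness = happy + -ness, with a spelling change
Meaning = state of being


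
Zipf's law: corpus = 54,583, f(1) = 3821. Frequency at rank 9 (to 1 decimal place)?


Zipf's law: f(r) = f(1) / r
f(1) = 3821
f(9) = 3821 / 9
= 424.6 occurrences


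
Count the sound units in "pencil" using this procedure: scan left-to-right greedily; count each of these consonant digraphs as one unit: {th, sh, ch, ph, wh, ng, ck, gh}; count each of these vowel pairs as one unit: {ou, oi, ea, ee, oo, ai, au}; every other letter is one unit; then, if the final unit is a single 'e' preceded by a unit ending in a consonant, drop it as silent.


Word: "pencil" (6 letters)
Left-to-right scan:
  [1] 'p' (letter)
  [2] 'e' (letter)
  [3] 'n' (letter)
  [4] 'c' (letter)
  [5] 'i' (letter)
  [6] 'l' (letter)
Units from scan: 6
Sound units = 6 units


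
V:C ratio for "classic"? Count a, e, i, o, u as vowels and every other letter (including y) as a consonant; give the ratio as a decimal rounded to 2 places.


Word: "classic"
Vowels (a,e,i,o,u): 2
Consonants: 5
Ratio = 2/5
= 0.40


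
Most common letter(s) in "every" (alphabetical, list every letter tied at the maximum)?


Word: "every"
Letter counts:
  'e': 2
  'r': 1
  'v': 1
  'y': 1
Maximum count = 2
Most frequent = 'e' (2 times each)


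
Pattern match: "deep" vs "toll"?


Pattern of "deep": [0, 1, 1, 2]
Pattern of "toll": [0, 1, 2, 2]
Patterns do not match
Same pattern = No


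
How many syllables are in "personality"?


Word: "personality"
Syllable breakdown: per-son-al-i-ty
Counting: 5 parts
= 5 syllables


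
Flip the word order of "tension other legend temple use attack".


Original: "tension other legend temple use attack"
Words (1..n): tension | other | legend | temple | use | attack
Reversed (n..1): attack | use | temple | legend | other | tension
Result = "attack use temple legend other tension"


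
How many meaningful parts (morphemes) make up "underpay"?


Word: "underpay"
Morphemes: under- / pay
Each morpheme carries meaning
= 2 morphemes


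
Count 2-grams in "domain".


Word: "domain" (length 6)
Number of 2-grams = length - 2 + 1 = 6 - 2 + 1
= 5


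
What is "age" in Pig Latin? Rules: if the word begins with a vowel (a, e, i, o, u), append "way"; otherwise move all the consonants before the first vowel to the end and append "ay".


Word: "age"
Starts with vowel → add 'way'
Pig Latin = "ageway"


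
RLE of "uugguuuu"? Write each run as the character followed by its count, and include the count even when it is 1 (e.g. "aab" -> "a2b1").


String: "uugguuuu"
Scanning for consecutive runs:
  'u' x 2
  'g' x 2
  'u' x 4
RLE = "u2g2u4"


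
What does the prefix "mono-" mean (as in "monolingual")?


Prefix: mono-
Example: monolingual (mono- + lingual)
Meaning = one


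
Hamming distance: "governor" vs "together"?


Comparing character by character (same length = 8):
  Pos 0: 'g' vs 't' !=
  Pos 1: 'o' vs 'o' =
  Pos 2: 'v' vs 'g' !=
  Pos 3: 'e' vs 'e' =
  Pos 4: 'r' vs 't' !=
  Pos 5: 'n' vs 'h' !=
  Pos 6: 'o' vs 'e' !=
  Pos 7: 'r' vs 'r' =
Hamming distance = 5


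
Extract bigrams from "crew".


Word: "crew" (length 4)
Number of bigrams = 4 - 2 + 1 = 3
  Position 0: "cr"
  Position 1: "re"
  Position 2: "ew"
Bigrams = "cr", "re", "ew"


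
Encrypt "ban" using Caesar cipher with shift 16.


Word: "ban"
Shift: 16
Each letter → (letter + shift) mod 26:
  'b' (1) + 16 = 17 → 'r'
  'a' (0) + 16 = 16 → 'q'
  'n' (13) + 16 = 3 → 'd'
Result = "rqd"


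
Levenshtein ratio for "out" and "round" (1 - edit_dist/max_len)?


Word 1: "out" (length 3)
Word 2: "round" (length 5)
One optimal edit sequence:
  1. insert 'r'  (+1)
  2. keep 'o'
  3. keep 'u'
  4. insert 'n'  (+1)
  5. substitute 't' -> 'd'  (+1)
Edit distance = 3
Max length = max(3, 5) = 5
Similarity = 1 - 3/5
= 0.4000


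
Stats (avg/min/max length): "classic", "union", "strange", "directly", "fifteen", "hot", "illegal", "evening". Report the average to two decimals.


Lengths: "classic"=7, "union"=5, "strange"=7, "directly"=8, "fifteen"=7, "hot"=3, "illegal"=7, "evening"=7
Sum = 51, Count = 8
Average = 51/8 = 6.38
= avg=6.38, min=3, max=8


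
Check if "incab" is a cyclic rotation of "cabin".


Word: "cabin", Candidate: "incab"
Method: check if candidate is substring of word+word
"cabincabin" contains "incab"? Yes
Is rotation = Yes


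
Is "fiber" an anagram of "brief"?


Word 1: "brief" → sorted: befir
Word 2: "fiber" → sorted: befir
Same letters? befir == befir
Anagram = Yes


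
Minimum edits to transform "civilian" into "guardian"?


Word 1: "civilian" (length 8)
Word 2: "guardian" (length 8)
One optimal edit sequence (insert/delete/substitute each cost 1):
  1. substitute 'c' -> 'g'  (+1)
  2. substitute 'i' -> 'u'  (+1)
  3. substitute 'v' -> 'a'  (+1)
  4. substitute 'i' -> 'r'  (+1)
  5. substitute 'l' -> 'd'  (+1)
  6. keep 'i'
  7. keep 'a'
  8. keep 'n'
Total edit operations: 5
Edit distance = 5


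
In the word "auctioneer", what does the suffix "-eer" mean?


Suffix: -eer
As in: auctioneer -> auction + -eer
Meaning = one who is concerned with


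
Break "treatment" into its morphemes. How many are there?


Word: "treatment"
Morphemes: treat + -ment
Each morpheme carries meaning
= 2 morphemes


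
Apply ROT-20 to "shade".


Word: "shade"
Shift: 20
Each letter → (letter + shift) mod 26:
  's' (18) + 20 = 12 → 'm'
  'h' (7) + 20 = 1 → 'b'
  'a' (0) + 20 = 20 → 'u'
  'd' (3) + 20 = 23 → 'x'
  'e' (4) + 20 = 24 → 'y'
Result = "mbuxy"


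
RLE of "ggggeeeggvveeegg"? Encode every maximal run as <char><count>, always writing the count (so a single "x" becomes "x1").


String: "ggggeeeggvveeegg"
Scanning for consecutive runs:
  'g' x 4
  'e' x 3
  'g' x 2
  'v' x 2
  'e' x 3
  'g' x 2
RLE = "g4e3g2v2e3g2"


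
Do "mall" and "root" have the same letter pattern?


Pattern of "mall": [0, 1, 2, 2]
Pattern of "root": [0, 1, 1, 2]
Patterns do not match
Same pattern = No


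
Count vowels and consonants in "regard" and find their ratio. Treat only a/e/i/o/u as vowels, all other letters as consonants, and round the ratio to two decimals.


Word: "regard"
Vowels (a,e,i,o,u): 2
Consonants: 4
Ratio = 2/4
= 0.50


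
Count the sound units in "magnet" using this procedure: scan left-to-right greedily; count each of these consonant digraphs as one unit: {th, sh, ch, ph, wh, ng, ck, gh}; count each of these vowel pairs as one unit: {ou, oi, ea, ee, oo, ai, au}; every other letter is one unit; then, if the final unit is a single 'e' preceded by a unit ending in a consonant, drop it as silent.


Word: "magnet" (6 letters)
Left-to-right scan:
  [1] 'm' (letter)
  [2] 'a' (letter)
  [3] 'g' (letter)
  [4] 'n' (letter)
  [5] 'e' (letter)
  [6] 't' (letter)
Units from scan: 6
Sound units = 6 units


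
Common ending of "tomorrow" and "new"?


Word 1: "tomorrow"
Word 2: "new"
Comparing from end:
  Pos -1: 'w' == 'w'
  Pos -2: 'o' != 'e' (stop)
LCS = "w" (length 1)


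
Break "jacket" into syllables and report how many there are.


Word: "jacket"
Syllable breakdown: jack | et
Counting: 2 parts
= 2 syllables


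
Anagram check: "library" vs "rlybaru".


Word 1: "library" → sorted: abilrry
Word 2: "rlybaru" → sorted: ablrruy
Same letters? abilrry != ablrruy
Anagram = No


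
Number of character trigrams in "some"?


Word: "some" (length 4)
Number of 3-grams = length - 3 + 1 = 4 - 3 + 1
= 2


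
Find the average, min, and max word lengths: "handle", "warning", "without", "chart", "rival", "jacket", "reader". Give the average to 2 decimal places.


Lengths: "handle"=6, "warning"=7, "without"=7, "chart"=5, "rival"=5, "jacket"=6, "reader"=6
Sum = 42, Count = 7
Average = 42/7 = 6.00
= avg=6.00, min=5, max=7


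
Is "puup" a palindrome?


Word: "puup"
Reversed: "puup"
Forward == Backward? puup == puup
Palindrome = Yes


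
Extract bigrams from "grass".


Word: "grass" (length 5)
Number of bigrams = 5 - 2 + 1 = 4
  Position 0: "gr"
  Position 1: "ra"
  Position 2: "as"
  Position 3: "ss"
Bigrams = "gr", "ra", "as", "ss"


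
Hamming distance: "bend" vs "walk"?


Comparing character by character (same length = 4):
  Pos 0: 'b' vs 'w' !=
  Pos 1: 'e' vs 'a' !=
  Pos 2: 'n' vs 'l' !=
  Pos 3: 'd' vs 'k' !=
Hamming distance = 4


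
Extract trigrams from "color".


Word: "color" (length 5)
Number of trigrams = 5 - 3 + 1 = 3
  Position 0: "col"
  Position 1: "olo"
  Position 2: "lor"
Trigrams = "col", "olo", "lor"


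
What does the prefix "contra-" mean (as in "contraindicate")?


Prefix: contra-
Example: contraindicate = contra- + indicate
Meaning = against


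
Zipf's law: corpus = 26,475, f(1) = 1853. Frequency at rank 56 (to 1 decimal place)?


Zipf's law: f(r) = f(1) / r
f(1) = 1853
f(56) = 1853 / 56
= 33.1 occurrences


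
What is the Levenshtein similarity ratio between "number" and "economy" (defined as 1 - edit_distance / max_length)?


Word 1: "number" (length 6)
Word 2: "economy" (length 7)
One optimal edit sequence:
  1. insert 'e'  (+1)
  2. substitute 'n' -> 'c'  (+1)
  3. substitute 'u' -> 'o'  (+1)
  4. substitute 'm' -> 'n'  (+1)
  5. substitute 'b' -> 'o'  (+1)
  6. substitute 'e' -> 'm'  (+1)
  7. substitute 'r' -> 'y'  (+1)
Edit distance = 7
Max length = max(6, 7) = 7
Similarity = 1 - 7/7
= 0.0000


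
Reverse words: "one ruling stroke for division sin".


Original: "one ruling stroke for division sin"
Words (1..n): one | ruling | stroke | for | division | sin
Reversed (n..1): sin | division | for | stroke | ruling | one
Result = "sin division for stroke ruling one"


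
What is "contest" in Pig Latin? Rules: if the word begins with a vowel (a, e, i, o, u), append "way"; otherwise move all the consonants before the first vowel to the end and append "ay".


Word: "contest"
Starts with consonant(s) → move to end, add 'ay'
Consonant cluster: "c"
Pig Latin = "ontestcay"


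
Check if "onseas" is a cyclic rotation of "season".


Word: "season", Candidate: "onseas"
Method: check if candidate is substring of word+word
"seasonseason" contains "onseas"? Yes
Is rotation = Yes


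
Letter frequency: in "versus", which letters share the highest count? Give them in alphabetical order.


Word: "versus"
Letter counts:
  'e': 1
  'r': 1
  's': 2
  'u': 1
  'v': 1
Maximum count = 2
Most frequent = 's' (2 times each)


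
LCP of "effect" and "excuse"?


Word 1: "effect"
Word 2: "excuse"
Comparing from start:
  Pos 0: 'e' == 'e'
  Pos 1: 'f' != 'x' (stop)
LCP = "e" (length 1)


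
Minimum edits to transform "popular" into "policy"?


Word 1: "popular" (length 7)
Word 2: "policy" (length 6)
One optimal edit sequence (insert/delete/substitute each cost 1):
  1. keep 'p'
  2. keep 'o'
  3. delete 'p'  (+1)
  4. substitute 'u' -> 'l'  (+1)
  5. substitute 'l' -> 'i'  (+1)
  6. substitute 'a' -> 'c'  (+1)
  7. substitute 'r' -> 'y'  (+1)
Total edit operations: 5
Edit distance = 5


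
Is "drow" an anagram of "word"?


Word 1: "word" → sorted: dorw
Word 2: "drow" → sorted: dorw
Same letters? dorw == dorw
Anagram = Yes


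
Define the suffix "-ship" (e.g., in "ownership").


Suffix: -ship
Example: ownership (owner + -ship)
Meaning = state / position


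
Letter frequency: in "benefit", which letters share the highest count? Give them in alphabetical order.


Word: "benefit"
Letter counts:
  'b': 1
  'e': 2
  'f': 1
  'i': 1
  'n': 1
  't': 1
Maximum count = 2
Most frequent = 'e' (2 times each)


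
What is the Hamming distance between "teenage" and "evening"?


Comparing character by character (same length = 7):
  Pos 0: 't' vs 'e' !=
  Pos 1: 'e' vs 'v' !=
  Pos 2: 'e' vs 'e' =
  Pos 3: 'n' vs 'n' =
  Pos 4: 'a' vs 'i' !=
  Pos 5: 'g' vs 'n' !=
  Pos 6: 'e' vs 'g' !=
Hamming distance = 5


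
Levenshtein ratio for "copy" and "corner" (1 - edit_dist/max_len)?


Word 1: "copy" (length 4)
Word 2: "corner" (length 6)
One optimal edit sequence:
  1. keep 'c'
  2. keep 'o'
  3. insert 'r'  (+1)
  4. insert 'n'  (+1)
  5. substitute 'p' -> 'e'  (+1)
  6. substitute 'y' -> 'r'  (+1)
Edit distance = 4
Max length = max(4, 6) = 6
Similarity = 1 - 4/6
= 0.3333


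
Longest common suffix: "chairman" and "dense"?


Word 1: "chairman"
Word 2: "dense"
Comparing from end:
  Pos -1: 'n' != 'e' (stop)
LCS = "" (length 0)


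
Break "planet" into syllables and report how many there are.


Word: "planet"
Syllable breakdown: plan-et
Counting: 2 parts
= 2 syllables


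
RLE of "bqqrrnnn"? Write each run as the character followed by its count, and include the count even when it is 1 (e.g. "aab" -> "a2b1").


String: "bqqrrnnn"
Scanning for consecutive runs:
  'b' x 1
  'q' x 2
  'r' x 2
  'n' x 3
RLE = "b1q2r2n3"


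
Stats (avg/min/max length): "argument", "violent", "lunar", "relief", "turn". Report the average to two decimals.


Lengths: "argument"=8, "violent"=7, "lunar"=5, "relief"=6, "turn"=4
Sum = 30, Count = 5
Average = 30/5 = 6.00
= avg=6.00, min=4, max=8


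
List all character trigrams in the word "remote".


Word: "remote" (length 6)
Number of trigrams = 6 - 3 + 1 = 4
  Position 0: "rem"
  Position 1: "emo"
  Position 2: "mot"
  Position 3: "ote"
Trigrams = "rem", "emo", "mot", "ote"


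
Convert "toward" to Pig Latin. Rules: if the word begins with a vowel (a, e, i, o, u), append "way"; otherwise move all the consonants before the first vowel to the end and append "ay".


Word: "toward"
Starts with consonant(s) → move to end, add 'ay'
Consonant cluster: "t"
Pig Latin = "owardtay"
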